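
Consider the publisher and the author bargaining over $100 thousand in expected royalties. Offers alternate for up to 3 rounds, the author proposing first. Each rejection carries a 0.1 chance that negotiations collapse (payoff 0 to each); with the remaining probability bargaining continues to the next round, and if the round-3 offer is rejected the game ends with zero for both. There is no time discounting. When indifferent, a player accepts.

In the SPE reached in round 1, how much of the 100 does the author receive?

Round 3 (the author proposes): the publisher will accept anything ≥ 0, so the author offers 0 and keeps 100.
Round 2 (the publisher proposes): rejecting gives the author an expected 0.9 × 100 = 90; the publisher offers that and keeps 10.
Round 1 (the author proposes): rejecting gives the publisher an expected 0.9 × 10 = 9; the author offers that and keeps 91.

91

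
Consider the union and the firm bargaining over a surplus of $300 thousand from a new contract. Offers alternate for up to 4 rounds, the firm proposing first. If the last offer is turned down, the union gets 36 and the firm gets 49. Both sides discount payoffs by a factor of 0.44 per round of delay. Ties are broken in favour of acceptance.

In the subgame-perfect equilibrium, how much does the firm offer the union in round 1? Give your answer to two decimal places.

95.30

Work backward from the last round.
Round 4 (the union proposes): the firm gets 49 if talks fail, so the union offers 49 and keeps 251.
Round 3 (the firm proposes): the union can get 251 next round, worth 0.44 × 251 = 110.44 now; the firm offers that and keeps 189.56.
Round 2 (the union proposes): the firm can get 189.56 next round, worth 0.44 × 189.56 = 83.4064 now. The union offers 83.4064 and keeps 300 − 83.4064 = 216.5936.
Round 1 (the firm proposes): the union can get 216.5936 next round, worth 0.44 × 216.5936 = 95.301184 now; the firm offers that and keeps 204.698816.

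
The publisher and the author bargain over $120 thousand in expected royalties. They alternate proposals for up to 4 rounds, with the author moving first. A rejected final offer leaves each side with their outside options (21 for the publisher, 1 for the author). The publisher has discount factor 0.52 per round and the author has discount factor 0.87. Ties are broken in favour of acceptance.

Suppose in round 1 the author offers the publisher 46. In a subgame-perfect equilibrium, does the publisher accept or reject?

Round 4 (the publisher proposes): the author gets 1 if talks fail, so the publisher offers 1 and keeps 119.
Round 3 (the author proposes): the publisher can get 119 next round, worth 0.52 × 119 = 61.88 now. The author offers 61.88 and keeps 120 − 61.88 = 58.12.
Round 2 (the publisher proposes): the author can get 58.12 next round, worth 0.87 × 58.12 = 50.5644 now, so the publisher offers 50.5644, keeping 69.4356.
So by rejecting in round 1, the publisher gets 69.4356 next round, worth 0.52 × 69.4356 = 36.106512 now.
Offer 46 ≥ 36.106512, so the publisher accepts.

Accept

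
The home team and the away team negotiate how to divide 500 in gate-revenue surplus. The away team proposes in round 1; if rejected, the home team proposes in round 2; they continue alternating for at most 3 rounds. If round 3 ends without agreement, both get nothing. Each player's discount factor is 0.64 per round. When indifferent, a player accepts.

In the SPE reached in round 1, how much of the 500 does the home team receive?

115.2

Round 3 (the away team proposes): the home team will accept anything ≥ 0, so the away team offers 0 and keeps 500.
Round 2 (the home team proposes): the away team can get 500 next round, worth 0.64 × 500 = 320 now. The home team offers 320 and keeps 500 − 320 = 180.
Round 1 (the away team proposes): the home team can get 180 next round, worth 0.64 × 180 = 115.2 now, so the away team offers 115.2, keeping 384.8.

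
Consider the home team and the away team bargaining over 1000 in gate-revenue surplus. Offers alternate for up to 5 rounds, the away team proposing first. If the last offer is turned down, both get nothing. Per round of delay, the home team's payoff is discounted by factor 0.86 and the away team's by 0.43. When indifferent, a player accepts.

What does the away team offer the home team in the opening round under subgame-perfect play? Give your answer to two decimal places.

Work backward from the last round.
Round 5 (the away team proposes): the home team will accept anything ≥ 0, so the away team offers 0 and keeps 1000.
Round 4 (the home team proposes): the away team can get 1000 next round, worth 0.43 × 1000 = 430 now, so the home team offers 430, keeping 570.
Round 3 (the away team proposes): the home team can get 570 next round, worth 0.86 × 570 = 490.2 now; the away team offers that and keeps 509.8.
Round 2 (the home team proposes): the away team can get 509.8 next round, worth 0.43 × 509.8 = 219.214 now. The home team offers 219.214 and keeps 1000 − 219.214 = 780.786.
Round 1 (the away team proposes): the home team can get 780.786 next round, worth 0.86 × 780.786 = 671.47596 now; the away team offers that and keeps 328.52404.

671.48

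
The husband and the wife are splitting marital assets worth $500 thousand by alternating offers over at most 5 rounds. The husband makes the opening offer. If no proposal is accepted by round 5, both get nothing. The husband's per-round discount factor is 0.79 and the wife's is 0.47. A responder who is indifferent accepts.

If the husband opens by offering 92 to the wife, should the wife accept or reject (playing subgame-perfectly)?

Round 5 (the husband proposes): rejection yields 0 for the wife; the husband offers 0 and keeps 500.
Round 4 (the wife proposes): the husband can get 500 next round, worth 0.79 × 500 = 395 now. The wife offers 395 and keeps 500 − 395 = 105.
Round 3 (the husband proposes): the wife can get 105 next round, worth 0.47 × 105 = 49.35 now; the husband offers that and keeps 450.65.
Round 2 (the wife proposes): the husband can get 450.65 next round, worth 0.79 × 450.65 = 356.0135 now, so the wife offers 356.0135, keeping 143.9865.
So by rejecting in round 1, the wife gets 143.9865 next round, worth 0.47 × 143.9865 = 67.673655 now.
Offer 92 ≥ 67.673655, so the wife accepts.

Accept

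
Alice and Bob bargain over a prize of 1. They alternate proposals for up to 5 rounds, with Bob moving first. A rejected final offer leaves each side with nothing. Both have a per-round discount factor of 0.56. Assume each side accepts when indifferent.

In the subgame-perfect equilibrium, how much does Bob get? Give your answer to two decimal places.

Round 5 (Bob proposes): Alice will accept anything ≥ 0, so Bob offers 0 and keeps 1.
Round 4 (Alice proposes): Bob can get 1 next round, worth 0.56 × 1 = 0.56 now; Alice offers that and keeps 0.44.
Round 3 (Bob proposes): Alice can get 0.44 next round, worth 0.56 × 0.44 = 0.2464 now; Bob offers that and keeps 0.7536.
Round 2 (Alice proposes): Bob can get 0.7536 next round, worth 0.56 × 0.7536 = 0.422016 now; Alice offers that and keeps 0.577984.
Round 1 (Bob proposes): Alice can get 0.577984 next round, worth 0.56 × 0.577984 = 0.32367104 now. Bob offers 0.32367104 and keeps 1 − 0.32367104 = 0.67632896.

0.68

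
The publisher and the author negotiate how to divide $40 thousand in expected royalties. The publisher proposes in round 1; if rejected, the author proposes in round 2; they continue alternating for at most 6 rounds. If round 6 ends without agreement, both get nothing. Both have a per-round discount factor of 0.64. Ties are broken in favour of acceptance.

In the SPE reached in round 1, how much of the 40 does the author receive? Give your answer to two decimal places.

Round 6 (the author proposes): rejection yields 0 for the publisher; the author offers 0 and keeps 40.
Round 5 (the publisher proposes): the author can get 40 next round, worth 0.64 × 40 = 25.6 now; the publisher offers that and keeps 14.4.
Round 4 (the author proposes): the publisher can get 14.4 next round, worth 0.64 × 14.4 = 9.216 now. The author offers 9.216 and keeps 40 − 9.216 = 30.784.
Round 3 (the publisher proposes): the author can get 30.784 next round, worth 0.64 × 30.784 = 19.70176 now. The publisher offers 19.70176 and keeps 40 − 19.70176 = 20.29824.
Round 2 (the author proposes): the publisher can get 20.29824 next round, worth 0.64 × 20.29824 = 12.9908736 now, so the author offers 12.9908736, keeping 27.0091264.
Round 1 (the publisher proposes): the author can get 27.0091264 next round, worth 0.64 × 27.0091264 = 17.285840896 now. The publisher offers 17.285840896 and keeps 40 − 17.285840896 = 22.714159104.

17.29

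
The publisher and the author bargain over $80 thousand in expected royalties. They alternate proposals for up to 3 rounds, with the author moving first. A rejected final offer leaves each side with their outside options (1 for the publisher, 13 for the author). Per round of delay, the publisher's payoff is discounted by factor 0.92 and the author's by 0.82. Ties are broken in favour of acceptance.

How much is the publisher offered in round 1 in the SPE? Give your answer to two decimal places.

Round 3 (the author proposes): the publisher gets 1 if talks fail, so the author offers 1 and keeps 79.
Round 2 (the publisher proposes): the author can get 79 next round, worth 0.82 × 79 = 64.78 now. The publisher offers 64.78 and keeps 80 − 64.78 = 15.22.
Round 1 (the author proposes): the publisher can get 15.22 next round, worth 0.92 × 15.22 = 14.0024 now. The author offers 14.0024 and keeps 80 − 14.0024 = 65.9976.

14.00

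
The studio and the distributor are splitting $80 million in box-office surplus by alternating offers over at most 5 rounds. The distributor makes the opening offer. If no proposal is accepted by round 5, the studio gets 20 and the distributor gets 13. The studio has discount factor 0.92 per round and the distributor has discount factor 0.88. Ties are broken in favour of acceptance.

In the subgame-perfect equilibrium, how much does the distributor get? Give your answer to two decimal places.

50.91

By backward induction:
Round 5 (the distributor proposes): the studio gets 20 if talks fail, so the distributor offers 20 and keeps 60.
Round 4 (the studio proposes): the distributor can get 60 next round, worth 0.88 × 60 = 52.8 now. The studio offers 52.8 and keeps 80 − 52.8 = 27.2.
Round 3 (the distributor proposes): the studio can get 27.2 next round, worth 0.92 × 27.2 = 25.024 now, so the distributor offers 25.024, keeping 54.976.
Round 2 (the studio proposes): the distributor can get 54.976 next round, worth 0.88 × 54.976 = 48.37888 now. The studio offers 48.37888 and keeps 80 − 48.37888 = 31.62112.
Round 1 (the distributor proposes): the studio can get 31.62112 next round, worth 0.92 × 31.62112 = 29.0914304 now, so the distributor offers 29.0914304, keeping 50.9085696.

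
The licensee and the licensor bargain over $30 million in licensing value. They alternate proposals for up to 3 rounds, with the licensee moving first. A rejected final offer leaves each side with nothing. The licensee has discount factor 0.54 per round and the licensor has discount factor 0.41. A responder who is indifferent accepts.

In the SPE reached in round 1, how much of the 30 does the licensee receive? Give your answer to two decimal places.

Round 3 (the licensee proposes): rejection yields 0 for the licensor; the licensee offers 0 and keeps 30.
Round 2 (the licensor proposes): the licensee can get 30 next round, worth 0.54 × 30 = 16.2 now, so the licensor offers 16.2, keeping 13.8.
Round 1 (the licensee proposes): the licensor can get 13.8 next round, worth 0.41 × 13.8 = 5.658 now, so the licensee offers 5.658, keeping 24.342.

24.34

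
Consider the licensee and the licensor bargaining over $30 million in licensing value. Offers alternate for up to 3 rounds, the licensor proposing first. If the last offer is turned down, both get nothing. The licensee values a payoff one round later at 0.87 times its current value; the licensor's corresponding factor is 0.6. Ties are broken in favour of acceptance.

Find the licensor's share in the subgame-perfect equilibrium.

By backward induction:
Round 3 (the licensor proposes): the licensee will accept anything ≥ 0, so the licensor offers 0 and keeps 30.
Round 2 (the licensee proposes): the licensor can get 30 next round, worth 0.6 × 30 = 18 now; the licensee offers that and keeps 12.
Round 1 (the licensor proposes): the licensee can get 12 next round, worth 0.87 × 12 = 10.44 now, so the licensor offers 10.44, keeping 19.56.

19.56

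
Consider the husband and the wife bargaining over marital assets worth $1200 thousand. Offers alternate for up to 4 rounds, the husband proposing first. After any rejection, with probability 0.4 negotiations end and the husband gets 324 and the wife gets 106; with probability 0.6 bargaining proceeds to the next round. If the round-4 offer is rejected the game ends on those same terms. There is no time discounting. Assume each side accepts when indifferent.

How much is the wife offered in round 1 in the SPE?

Round 4 (the wife proposes): the husband gets 324 if talks fail, so the wife offers 324 and keeps 876.
Round 3 (the husband proposes): rejecting gives the wife an expected 0.6 × 876 + 0.4 × 106 = 568, so the husband offers 568, keeping 632.
Round 2 (the wife proposes): rejecting gives the husband an expected 0.6 × 632 + 0.4 × 324 = 508.8; the wife offers that and keeps 691.2.
Round 1 (the husband proposes): rejecting gives the wife an expected 0.6 × 691.2 + 0.4 × 106 = 457.12; the husband offers that and keeps 742.88.

457.12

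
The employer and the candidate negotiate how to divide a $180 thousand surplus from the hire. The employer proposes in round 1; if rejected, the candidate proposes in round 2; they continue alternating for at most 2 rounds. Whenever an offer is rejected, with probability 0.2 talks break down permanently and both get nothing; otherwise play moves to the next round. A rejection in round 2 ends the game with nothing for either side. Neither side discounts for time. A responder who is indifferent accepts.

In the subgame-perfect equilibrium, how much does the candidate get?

Round 2 (the candidate proposes): rejection yields 0 for the employer; the candidate offers 0 and keeps 180.
Round 1 (the employer proposes): rejecting gives the candidate an expected 0.8 × 180 = 144. The employer offers 144 and keeps 180 − 144 = 36.

144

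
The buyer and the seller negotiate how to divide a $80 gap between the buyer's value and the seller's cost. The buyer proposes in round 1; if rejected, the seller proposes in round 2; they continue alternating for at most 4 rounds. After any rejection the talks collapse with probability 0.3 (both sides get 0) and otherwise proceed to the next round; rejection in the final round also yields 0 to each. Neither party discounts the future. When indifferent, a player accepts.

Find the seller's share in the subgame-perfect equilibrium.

44.24

Round 4 (the seller proposes): rejection yields 0 for the buyer; the seller offers 0 and keeps 80.
Round 3 (the buyer proposes): rejecting gives the seller an expected 0.7 × 80 = 56; the buyer offers that and keeps 24.
Round 2 (the seller proposes): rejecting gives the buyer an expected 0.7 × 24 = 16.8; the seller offers that and keeps 63.2.
Round 1 (the buyer proposes): rejecting gives the seller an expected 0.7 × 63.2 = 44.24. The buyer offers 44.24 and keeps 80 − 44.24 = 35.76.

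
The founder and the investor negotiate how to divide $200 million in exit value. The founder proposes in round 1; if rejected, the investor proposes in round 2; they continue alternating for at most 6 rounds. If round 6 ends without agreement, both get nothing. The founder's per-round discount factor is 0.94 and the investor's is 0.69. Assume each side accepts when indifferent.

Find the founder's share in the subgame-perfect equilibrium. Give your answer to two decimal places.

Work backward from the last round.
Round 6 (the investor proposes): rejection yields 0 for the founder; the investor offers 0 and keeps 200.
Round 5 (the founder proposes): the investor can get 200 next round, worth 0.69 × 200 = 138 now. The founder offers 138 and keeps 200 − 138 = 62.
Round 4 (the investor proposes): the founder can get 62 next round, worth 0.94 × 62 = 58.28 now. The investor offers 58.28 and keeps 200 − 58.28 = 141.72.
Round 3 (the founder proposes): the investor can get 141.72 next round, worth 0.69 × 141.72 = 97.7868 now; the founder offers that and keeps 102.2132.
Round 2 (the investor proposes): the founder can get 102.2132 next round, worth 0.94 × 102.2132 = 96.080408 now. The investor offers 96.080408 and keeps 200 − 96.080408 = 103.919592.
Round 1 (the founder proposes): the investor can get 103.919592 next round, worth 0.69 × 103.919592 = 71.70451848 now; the founder offers that and keeps 128.29548152.

128.30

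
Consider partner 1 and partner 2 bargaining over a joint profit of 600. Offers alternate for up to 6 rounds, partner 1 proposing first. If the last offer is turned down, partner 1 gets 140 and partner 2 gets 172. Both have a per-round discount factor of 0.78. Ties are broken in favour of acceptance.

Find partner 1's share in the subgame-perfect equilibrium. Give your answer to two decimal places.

301.59

Round 6 (partner 2 proposes): partner 1 gets 140 if talks fail, so partner 2 offers 140 and keeps 460.
Round 5 (partner 1 proposes): partner 2 can get 460 next round, worth 0.78 × 460 = 358.8 now; partner 1 offers that and keeps 241.2.
Round 4 (partner 2 proposes): partner 1 can get 241.2 next round, worth 0.78 × 241.2 = 188.136 now, so partner 2 offers 188.136, keeping 411.864.
Round 3 (partner 1 proposes): partner 2 can get 411.864 next round, worth 0.78 × 411.864 = 321.25392 now. Partner 1 offers 321.25392 and keeps 600 − 321.25392 = 278.74608.
Round 2 (partner 2 proposes): partner 1 can get 278.74608 next round, worth 0.78 × 278.74608 = 217.4219424 now, so partner 2 offers 217.4219424, keeping 382.5780576.
Round 1 (partner 1 proposes): partner 2 can get 382.5780576 next round, worth 0.78 × 382.5780576 = 298.410884928 now. Partner 1 offers 298.410884928 and keeps 600 − 298.410884928 = 301.589115072.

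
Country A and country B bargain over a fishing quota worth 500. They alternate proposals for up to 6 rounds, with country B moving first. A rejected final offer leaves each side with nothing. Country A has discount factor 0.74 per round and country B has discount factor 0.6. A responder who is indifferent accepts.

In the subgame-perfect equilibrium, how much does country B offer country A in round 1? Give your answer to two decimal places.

286.65

By backward induction:
Round 6 (country A proposes): country B will accept anything ≥ 0, so country A offers 0 and keeps 500.
Round 5 (country B proposes): country A can get 500 next round, worth 0.74 × 500 = 370 now; country B offers that and keeps 130.
Round 4 (country A proposes): country B can get 130 next round, worth 0.6 × 130 = 78 now; country A offers that and keeps 422.
Round 3 (country B proposes): country A can get 422 next round, worth 0.74 × 422 = 312.28 now. Country B offers 312.28 and keeps 500 − 312.28 = 187.72.
Round 2 (country A proposes): country B can get 187.72 next round, worth 0.6 × 187.72 = 112.632 now. Country A offers 112.632 and keeps 500 − 112.632 = 387.368.
Round 1 (country B proposes): country A can get 387.368 next round, worth 0.74 × 387.368 = 286.65232 now. Country B offers 286.65232 and keeps 500 − 286.65232 = 213.34768.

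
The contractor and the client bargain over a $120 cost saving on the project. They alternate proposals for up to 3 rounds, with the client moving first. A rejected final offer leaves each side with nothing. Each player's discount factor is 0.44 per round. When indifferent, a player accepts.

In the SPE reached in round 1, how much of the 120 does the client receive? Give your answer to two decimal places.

Round 3 (the client proposes): rejection yields 0 for the contractor; the client offers 0 and keeps 120.
Round 2 (the contractor proposes): the client can get 120 next round, worth 0.44 × 120 = 52.8 now, so the contractor offers 52.8, keeping 67.2.
Round 1 (the client proposes): the contractor can get 67.2 next round, worth 0.44 × 67.2 = 29.568 now; the client offers that and keeps 90.432.

90.43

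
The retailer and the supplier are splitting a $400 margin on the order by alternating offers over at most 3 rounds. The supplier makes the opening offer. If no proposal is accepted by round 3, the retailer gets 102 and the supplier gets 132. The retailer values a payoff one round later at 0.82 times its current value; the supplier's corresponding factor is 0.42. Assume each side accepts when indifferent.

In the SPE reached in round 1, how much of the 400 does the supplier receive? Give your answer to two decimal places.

Round 3 (the supplier proposes): the retailer gets 102 if talks fail, so the supplier offers 102 and keeps 298.
Round 2 (the retailer proposes): the supplier can get 298 next round, worth 0.42 × 298 = 125.16 now, so the retailer offers 125.16, keeping 274.84.
Round 1 (the supplier proposes): the retailer can get 274.84 next round, worth 0.82 × 274.84 = 225.3688 now; the supplier offers that and keeps 174.6312.

174.63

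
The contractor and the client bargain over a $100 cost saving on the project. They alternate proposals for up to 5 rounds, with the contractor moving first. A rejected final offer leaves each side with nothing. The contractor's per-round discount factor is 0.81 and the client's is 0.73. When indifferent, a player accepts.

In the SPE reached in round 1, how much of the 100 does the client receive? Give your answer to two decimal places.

22.07

Work backward from the last round.
Round 5 (the contractor proposes): rejection yields 0 for the client; the contractor offers 0 and keeps 100.
Round 4 (the client proposes): the contractor can get 100 next round, worth 0.81 × 100 = 81 now. The client offers 81 and keeps 100 − 81 = 19.
Round 3 (the contractor proposes): the client can get 19 next round, worth 0.73 × 19 = 13.87 now. The contractor offers 13.87 and keeps 100 − 13.87 = 86.13.
Round 2 (the client proposes): the contractor can get 86.13 next round, worth 0.81 × 86.13 = 69.7653 now; the client offers that and keeps 30.2347.
Round 1 (the contractor proposes): the client can get 30.2347 next round, worth 0.73 × 30.2347 = 22.071331 now, so the contractor offers 22.071331, keeping 77.928669.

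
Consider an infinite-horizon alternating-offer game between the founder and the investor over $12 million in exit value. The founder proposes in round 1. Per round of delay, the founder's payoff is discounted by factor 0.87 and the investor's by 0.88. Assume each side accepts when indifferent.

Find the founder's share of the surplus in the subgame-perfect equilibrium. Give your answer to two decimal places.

6.14

When the founder proposes, the investor accepts any offer worth at least 0.88 times what the investor would get by proposing next round; and vice versa.
This gives x = 12 − 0.88y and y = 12 − 0.87x, where x and y are each side's share when it proposes.
Hence (1 − 0.88·0.87)x = 12(1 − 0.88), i.e. 0.2344·x = 1.44.
x ≈ 6.1433; the investor's share is 12 − x ≈ 5.8567.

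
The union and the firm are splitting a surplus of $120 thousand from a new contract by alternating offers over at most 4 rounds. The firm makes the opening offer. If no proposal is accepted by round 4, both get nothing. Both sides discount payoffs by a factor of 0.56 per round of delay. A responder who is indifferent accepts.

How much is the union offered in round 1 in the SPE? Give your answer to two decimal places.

50.64

By backward induction:
Round 4 (the union proposes): the firm will accept anything ≥ 0, so the union offers 0 and keeps 120.
Round 3 (the firm proposes): the union can get 120 next round, worth 0.56 × 120 = 67.2 now. The firm offers 67.2 and keeps 120 − 67.2 = 52.8.
Round 2 (the union proposes): the firm can get 52.8 next round, worth 0.56 × 52.8 = 29.568 now, so the union offers 29.568, keeping 90.432.
Round 1 (the firm proposes): the union can get 90.432 next round, worth 0.56 × 90.432 = 50.64192 now. The firm offers 50.64192 and keeps 120 − 50.64192 = 69.35808.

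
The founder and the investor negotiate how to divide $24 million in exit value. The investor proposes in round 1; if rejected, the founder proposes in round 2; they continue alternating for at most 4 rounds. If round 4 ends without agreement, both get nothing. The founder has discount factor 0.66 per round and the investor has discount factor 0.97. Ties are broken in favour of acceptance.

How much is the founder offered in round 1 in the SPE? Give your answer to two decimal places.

10.62

Solve by backward induction from round 4.
Round 4 (the founder proposes): rejection yields 0 for the investor; the founder offers 0 and keeps 24.
Round 3 (the investor proposes): the founder can get 24 next round, worth 0.66 × 24 = 15.84 now, so the investor offers 15.84, keeping 8.16.
Round 2 (the founder proposes): the investor can get 8.16 next round, worth 0.97 × 8.16 = 7.9152 now. The founder offers 7.9152 and keeps 24 − 7.9152 = 16.0848.
Round 1 (the investor proposes): the founder can get 16.0848 next round, worth 0.66 × 16.0848 = 10.615968 now. The investor offers 10.615968 and keeps 24 − 10.615968 = 13.384032.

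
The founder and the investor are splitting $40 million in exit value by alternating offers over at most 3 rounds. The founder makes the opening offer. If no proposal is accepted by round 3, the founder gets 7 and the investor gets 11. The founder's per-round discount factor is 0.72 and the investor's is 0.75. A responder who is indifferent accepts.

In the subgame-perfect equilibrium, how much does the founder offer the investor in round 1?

14.34

Round 3 (the founder proposes): the investor gets 11 if talks fail, so the founder offers 11 and keeps 29.
Round 2 (the investor proposes): the founder can get 29 next round, worth 0.72 × 29 = 20.88 now; the investor offers that and keeps 19.12.
Round 1 (the founder proposes): the investor can get 19.12 next round, worth 0.75 × 19.12 = 14.34 now; the founder offers that and keeps 25.66.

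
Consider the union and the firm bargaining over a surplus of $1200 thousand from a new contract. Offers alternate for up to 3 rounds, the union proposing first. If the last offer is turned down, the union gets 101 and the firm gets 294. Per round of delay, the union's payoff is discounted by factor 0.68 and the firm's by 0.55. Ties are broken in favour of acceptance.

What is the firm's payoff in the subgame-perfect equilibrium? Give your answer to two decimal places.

Round 3 (the union proposes): the firm gets 294 if talks fail, so the union offers 294 and keeps 906.
Round 2 (the firm proposes): the union can get 906 next round, worth 0.68 × 906 = 616.08 now. The firm offers 616.08 and keeps 1200 − 616.08 = 583.92.
Round 1 (the union proposes): the firm can get 583.92 next round, worth 0.55 × 583.92 = 321.156 now, so the union offers 321.156, keeping 878.844.

321.16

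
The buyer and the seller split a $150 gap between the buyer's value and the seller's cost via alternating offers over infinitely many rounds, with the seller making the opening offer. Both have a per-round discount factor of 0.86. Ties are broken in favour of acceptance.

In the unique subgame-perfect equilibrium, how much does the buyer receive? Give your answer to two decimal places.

When the seller proposes, the buyer accepts any offer worth at least 0.86 times what the buyer would get by proposing next round; and vice versa.
This gives x = 150 − 0.86y and y = 150 − 0.86x, where x and y are each side's share when it proposes.
Hence (1 − 0.86·0.86)x = 150(1 − 0.86), i.e. 0.2604·x = 21.
x ≈ 80.6452; the buyer's share is 150 − x ≈ 69.3548.

69.35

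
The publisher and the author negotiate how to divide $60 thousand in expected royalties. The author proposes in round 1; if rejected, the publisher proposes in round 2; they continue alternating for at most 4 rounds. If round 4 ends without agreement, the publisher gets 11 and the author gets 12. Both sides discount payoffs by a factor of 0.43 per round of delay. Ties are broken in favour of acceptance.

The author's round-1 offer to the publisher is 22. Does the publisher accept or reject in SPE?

Round 4 (the publisher proposes): the author gets 12 if talks fail, so the publisher offers 12 and keeps 48.
Round 3 (the author proposes): the publisher can get 48 next round, worth 0.43 × 48 = 20.64 now, so the author offers 20.64, keeping 39.36.
Round 2 (the publisher proposes): the author can get 39.36 next round, worth 0.43 × 39.36 = 16.9248 now; the publisher offers that and keeps 43.0752.
So by rejecting in round 1, the publisher gets 43.0752 next round, worth 0.43 × 43.0752 = 18.522336 now.
Offer 22 ≥ 18.522336, so the publisher accepts.

Accept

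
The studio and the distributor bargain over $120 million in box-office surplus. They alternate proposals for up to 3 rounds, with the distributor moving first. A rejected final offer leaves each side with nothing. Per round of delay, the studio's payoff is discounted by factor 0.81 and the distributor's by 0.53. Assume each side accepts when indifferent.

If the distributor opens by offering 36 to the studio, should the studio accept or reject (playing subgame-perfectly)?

Reject

Work out the studio's continuation value if the offer is rejected.
Round 3 (the distributor proposes): rejection yields 0 for the studio; the distributor offers 0 and keeps 120.
Round 2 (the studio proposes): the distributor can get 120 next round, worth 0.53 × 120 = 63.6 now. The studio offers 63.6 and keeps 120 − 63.6 = 56.4.
So by rejecting in round 1, the studio gets 56.4 next round, worth 0.81 × 56.4 = 45.684 now.
Offer 36 < 45.684, so the studio rejects.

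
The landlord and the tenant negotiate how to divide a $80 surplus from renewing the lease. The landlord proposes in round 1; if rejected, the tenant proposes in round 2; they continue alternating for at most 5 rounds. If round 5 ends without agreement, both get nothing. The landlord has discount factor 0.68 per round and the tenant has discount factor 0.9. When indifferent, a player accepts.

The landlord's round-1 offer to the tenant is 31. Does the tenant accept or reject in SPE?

Round 5 (the landlord proposes): rejection yields 0 for the tenant; the landlord offers 0 and keeps 80.
Round 4 (the tenant proposes): the landlord can get 80 next round, worth 0.68 × 80 = 54.4 now; the tenant offers that and keeps 25.6.
Round 3 (the landlord proposes): the tenant can get 25.6 next round, worth 0.9 × 25.6 = 23.04 now. The landlord offers 23.04 and keeps 80 − 23.04 = 56.96.
Round 2 (the tenant proposes): the landlord can get 56.96 next round, worth 0.68 × 56.96 = 38.7328 now. The tenant offers 38.7328 and keeps 80 − 38.7328 = 41.2672.
So by rejecting in round 1, the tenant gets 41.2672 next round, worth 0.9 × 41.2672 = 37.14048 now.
Offer 31 < 37.14048, so the tenant rejects.

Reject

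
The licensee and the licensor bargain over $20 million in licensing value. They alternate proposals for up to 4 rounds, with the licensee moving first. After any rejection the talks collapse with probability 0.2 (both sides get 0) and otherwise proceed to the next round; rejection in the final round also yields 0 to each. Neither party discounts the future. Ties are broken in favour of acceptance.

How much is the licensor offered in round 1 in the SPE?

13.44

By backward induction:
Round 4 (the licensor proposes): the licensee will accept anything ≥ 0, so the licensor offers 0 and keeps 20.
Round 3 (the licensee proposes): rejecting gives the licensor an expected 0.8 × 20 = 16; the licensee offers that and keeps 4.
Round 2 (the licensor proposes): rejecting gives the licensee an expected 0.8 × 4 = 3.2. The licensor offers 3.2 and keeps 20 − 3.2 = 16.8.
Round 1 (the licensee proposes): rejecting gives the licensor an expected 0.8 × 16.8 = 13.44. The licensee offers 13.44 and keeps 20 − 13.44 = 6.56.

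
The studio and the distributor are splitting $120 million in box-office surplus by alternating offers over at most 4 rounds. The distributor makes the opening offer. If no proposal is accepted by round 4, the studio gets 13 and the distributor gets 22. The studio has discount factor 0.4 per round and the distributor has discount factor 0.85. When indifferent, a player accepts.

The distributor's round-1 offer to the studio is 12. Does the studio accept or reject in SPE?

Reject

Round 4 (the studio proposes): the distributor gets 22 if talks fail, so the studio offers 22 and keeps 98.
Round 3 (the distributor proposes): the studio can get 98 next round, worth 0.4 × 98 = 39.2 now, so the distributor offers 39.2, keeping 80.8.
Round 2 (the studio proposes): the distributor can get 80.8 next round, worth 0.85 × 80.8 = 68.68 now, so the studio offers 68.68, keeping 51.32.
So by rejecting in round 1, the studio gets 51.32 next round, worth 0.4 × 51.32 = 20.528 now.
Offer 12 < 20.528, so the studio rejects.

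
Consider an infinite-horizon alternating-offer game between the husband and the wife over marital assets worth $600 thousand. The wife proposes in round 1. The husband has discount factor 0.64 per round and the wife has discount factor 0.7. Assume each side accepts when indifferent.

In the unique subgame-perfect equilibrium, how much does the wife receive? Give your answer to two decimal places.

In a stationary SPE each proposer offers the other exactly their discounted continuation value.
If the wife keeps x when proposing and the husband keeps y when proposing, then x = 600 − 0.64y and y = 600 − 0.7x.
Solving: x = 600(1 − 0.64) / (1 − 0.7·0.64) = 216 / 0.552 ≈ 391.3043.
The husband gets 600 − 391.3043 ≈ 208.6957.

391.30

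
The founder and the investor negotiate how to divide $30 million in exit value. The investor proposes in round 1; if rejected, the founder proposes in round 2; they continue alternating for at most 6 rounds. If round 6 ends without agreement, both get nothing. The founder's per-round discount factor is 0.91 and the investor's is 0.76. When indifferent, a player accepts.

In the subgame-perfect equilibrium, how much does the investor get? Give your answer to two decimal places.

Round 6 (the founder proposes): rejection yields 0 for the investor; the founder offers 0 and keeps 30.
Round 5 (the investor proposes): the founder can get 30 next round, worth 0.91 × 30 = 27.3 now; the investor offers that and keeps 2.7.
Round 4 (the founder proposes): the investor can get 2.7 next round, worth 0.76 × 2.7 = 2.052 now. The founder offers 2.052 and keeps 30 − 2.052 = 27.948.
Round 3 (the investor proposes): the founder can get 27.948 next round, worth 0.91 × 27.948 = 25.43268 now, so the investor offers 25.43268, keeping 4.56732.
Round 2 (the founder proposes): the investor can get 4.56732 next round, worth 0.76 × 4.56732 = 3.4711632 now, so the founder offers 3.4711632, keeping 26.5288368.
Round 1 (the investor proposes): the founder can get 26.5288368 next round, worth 0.91 × 26.5288368 = 24.141241488 now. The investor offers 24.141241488 and keeps 30 − 24.141241488 = 5.858758512.

5.86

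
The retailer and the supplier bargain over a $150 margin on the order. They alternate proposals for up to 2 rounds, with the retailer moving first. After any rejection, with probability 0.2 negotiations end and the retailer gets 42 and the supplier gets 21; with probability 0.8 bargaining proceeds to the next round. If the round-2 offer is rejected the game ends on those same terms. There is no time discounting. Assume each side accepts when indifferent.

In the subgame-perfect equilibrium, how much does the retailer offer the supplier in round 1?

By backward induction:
Round 2 (the supplier proposes): the retailer gets 42 if talks fail, so the supplier offers 42 and keeps 108.
Round 1 (the retailer proposes): rejecting gives the supplier an expected 0.8 × 108 + 0.2 × 21 = 90.6; the retailer offers that and keeps 59.4.

90.6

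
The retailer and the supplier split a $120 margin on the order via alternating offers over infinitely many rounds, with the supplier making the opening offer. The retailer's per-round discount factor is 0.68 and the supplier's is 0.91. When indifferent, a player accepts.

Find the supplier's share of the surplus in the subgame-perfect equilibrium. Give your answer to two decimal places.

When the supplier proposes, the retailer accepts any offer worth at least 0.68 times what the retailer would get by proposing next round; and vice versa.
This gives x = 120 − 0.68y and y = 120 − 0.91x, where x and y are each side's share when it proposes.
Hence (1 − 0.68·0.91)x = 120(1 − 0.68), i.e. 0.3812·x = 38.4.
x ≈ 100.7345; the retailer's share is 120 − x ≈ 19.2655.

100.73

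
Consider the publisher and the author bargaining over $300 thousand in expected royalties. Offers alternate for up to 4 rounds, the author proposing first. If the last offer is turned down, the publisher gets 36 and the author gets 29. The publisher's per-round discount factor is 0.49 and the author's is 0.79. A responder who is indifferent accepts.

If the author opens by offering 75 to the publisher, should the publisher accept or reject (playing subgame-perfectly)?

Work out the publisher's continuation value if the offer is rejected.
Round 4 (the publisher proposes): the author gets 29 if talks fail, so the publisher offers 29 and keeps 271.
Round 3 (the author proposes): the publisher can get 271 next round, worth 0.49 × 271 = 132.79 now. The author offers 132.79 and keeps 300 − 132.79 = 167.21.
Round 2 (the publisher proposes): the author can get 167.21 next round, worth 0.79 × 167.21 = 132.0959 now, so the publisher offers 132.0959, keeping 167.9041.
So by rejecting in round 1, the publisher gets 167.9041 next round, worth 0.49 × 167.9041 = 82.273009 now.
Offer 75 < 82.273009, so the publisher rejects.

Reject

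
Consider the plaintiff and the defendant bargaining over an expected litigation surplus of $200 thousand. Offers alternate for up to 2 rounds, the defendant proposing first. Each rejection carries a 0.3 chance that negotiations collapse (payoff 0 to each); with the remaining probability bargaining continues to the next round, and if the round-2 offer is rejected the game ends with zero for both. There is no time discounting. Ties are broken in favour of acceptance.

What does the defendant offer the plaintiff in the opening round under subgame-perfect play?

140

By backward induction:
Round 2 (the plaintiff proposes): the defendant will accept anything ≥ 0, so the plaintiff offers 0 and keeps 200.
Round 1 (the defendant proposes): rejecting gives the plaintiff an expected 0.7 × 200 = 140, so the defendant offers 140, keeping 60.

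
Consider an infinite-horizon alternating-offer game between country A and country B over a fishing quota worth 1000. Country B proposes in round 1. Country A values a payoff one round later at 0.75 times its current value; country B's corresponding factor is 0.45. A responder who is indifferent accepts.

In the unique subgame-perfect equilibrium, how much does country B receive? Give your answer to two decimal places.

Let x be country B's share when country B proposes and y be country A's share when country A proposes.
Country A accepts iff offered ≥ 0.75·y, so x = 1000 − 0.75y. Symmetrically y = 1000 − 0.45x.
Substituting: x = 1000 − 0.75(1000 − 0.45x), giving x(1 − 0.45·0.75) = 1000(1 − 0.75).
So x = 1000 × 0.25 / 0.6625 ≈ 377.3585, and country A receives 1000 − x ≈ 622.6415.

377.36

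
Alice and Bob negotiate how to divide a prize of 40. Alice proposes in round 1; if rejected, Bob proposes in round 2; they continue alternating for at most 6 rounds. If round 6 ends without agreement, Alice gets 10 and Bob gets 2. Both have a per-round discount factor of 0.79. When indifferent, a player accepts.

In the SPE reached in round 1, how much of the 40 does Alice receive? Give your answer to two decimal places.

By backward induction:
Round 6 (Bob proposes): Alice gets 10 if talks fail, so Bob offers 10 and keeps 30.
Round 5 (Alice proposes): Bob can get 30 next round, worth 0.79 × 30 = 23.7 now. Alice offers 23.7 and keeps 40 − 23.7 = 16.3.
Round 4 (Bob proposes): Alice can get 16.3 next round, worth 0.79 × 16.3 = 12.877 now, so Bob offers 12.877, keeping 27.123.
Round 3 (Alice proposes): Bob can get 27.123 next round, worth 0.79 × 27.123 = 21.42717 now. Alice offers 21.42717 and keeps 40 − 21.42717 = 18.57283.
Round 2 (Bob proposes): Alice can get 18.57283 next round, worth 0.79 × 18.57283 = 14.6725357 now; Bob offers that and keeps 25.3274643.
Round 1 (Alice proposes): Bob can get 25.3274643 next round, worth 0.79 × 25.3274643 = 20.008696797 now; Alice offers that and keeps 19.991303203.

19.99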